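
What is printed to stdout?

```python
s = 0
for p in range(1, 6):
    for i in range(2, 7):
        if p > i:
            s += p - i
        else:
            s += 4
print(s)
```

86

p=1,i=2: not 1>2, s = 0+4 = 4
p=1,i=3: not 1>3, s = 4+4 = 8
p=1,i=4: not 1>4, s = 8+4 = 12
p=1,i=5: not 1>5, s = 12+4 = 16
p=1,i=6: not 1>6, s = 16+4 = 20
p=2,i=2: not 2>2, s = 20+4 = 24
p=2,i=3: not 2>3, s = 24+4 = 28
p=2,i=4: not 2>4, s = 28+4 = 32
p=2,i=5: not 2>5, s = 32+4 = 36
p=2,i=6: not 2>6, s = 36+4 = 40
p=3,i=2: 3>2, s = 40+1 = 41
p=3,i=3: not 3>3, s = 41+4 = 45
p=3,i=4: not 3>4, s = 45+4 = 49
p=3,i=5: not 3>5, s = 49+4 = 53
p=3,i=6: not 3>6, s = 53+4 = 57
p=4,i=2: 4>2, s = 57+2 = 59
p=4,i=3: 4>3, s = 59+1 = 60
p=4,i=4: not 4>4, s = 60+4 = 64
p=4,i=5: not 4>5, s = 64+4 = 68
p=4,i=6: not 4>6, s = 68+4 = 72
p=5,i=2: 5>2, s = 72+3 = 75
p=5,i=3: 5>3, s = 75+2 = 77
p=5,i=4: 5>4, s = 77+1 = 78
p=5,i=5: not 5>5, s = 78+4 = 82
p=5,i=6: not 5>6, s = 82+4 = 86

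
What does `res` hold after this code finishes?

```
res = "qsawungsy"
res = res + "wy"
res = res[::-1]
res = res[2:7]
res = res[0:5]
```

'ysgnu'

+ 'wy' → 'qsawungsywy'
reverse → 'ywysgnuwasq'
slice [2:7] → 'ysgnu'
slice [0:5] → 'ysgnu'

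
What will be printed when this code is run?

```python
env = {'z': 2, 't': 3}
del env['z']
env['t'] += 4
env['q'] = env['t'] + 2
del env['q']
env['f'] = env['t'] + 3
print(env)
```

del 'z' → {'t': 3}
env['t'] = 3+4 = 7 → {'t': 7}
env['q'] = env['t']+2 = 9 → {'t': 7, 'q': 9}
del 'q' → {'t': 7}
env['f'] = env['t']+3 = 10 → {'t': 7, 'f': 10}

{'t': 7, 'f': 10}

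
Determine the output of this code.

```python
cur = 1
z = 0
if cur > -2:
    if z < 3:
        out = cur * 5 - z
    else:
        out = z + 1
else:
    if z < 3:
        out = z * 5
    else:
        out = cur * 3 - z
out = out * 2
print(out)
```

10

cur=1, z=0
cur > -2 is True; z < 3 is True
→ out = cur * 5 - z = 5
out = 5*2 = 10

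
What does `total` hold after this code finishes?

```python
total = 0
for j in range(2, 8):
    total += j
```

27

j=2: total = 0+2 = 2
j=3: total = 2+3 = 5
j=4: total = 5+4 = 9
j=5: total = 9+5 = 14
j=6: total = 14+6 = 20
j=7: total = 20+7 = 27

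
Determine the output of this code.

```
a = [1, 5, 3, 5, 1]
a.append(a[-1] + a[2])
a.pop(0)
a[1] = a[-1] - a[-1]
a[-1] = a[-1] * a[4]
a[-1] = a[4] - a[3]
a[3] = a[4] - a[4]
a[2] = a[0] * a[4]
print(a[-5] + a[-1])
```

append a[-1]+a[2] = 1+3 = 4 → [1, 5, 3, 5, 1, 4]
pop(0) removes 1 → [5, 3, 5, 1, 4]
a[1] = a[-1]-a[-1] = 4-4 = 0 → [5, 0, 5, 1, 4]
a[-1] = a[-1]*a[4] = 4*4 = 16 → [5, 0, 5, 1, 16]
a[-1] = a[4]-a[3] = 16-1 = 15 → [5, 0, 5, 1, 15]
a[3] = a[4]-a[4] = 15-15 = 0 → [5, 0, 5, 0, 15]
a[2] = a[0]*a[4] = 5*15 = 75 → [5, 0, 75, 0, 15]
a[-5]+a[-1] = 5+15 = 20

20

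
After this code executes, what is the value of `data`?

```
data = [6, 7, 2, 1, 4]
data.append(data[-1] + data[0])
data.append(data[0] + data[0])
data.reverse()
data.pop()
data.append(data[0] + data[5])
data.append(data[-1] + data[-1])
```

append data[-1]+data[0] = 4+6 = 10 → [6, 7, 2, 1, 4, 10]
append data[0]+data[0] = 6+6 = 12 → [6, 7, 2, 1, 4, 10, 12]
reverse → [12, 10, 4, 1, 2, 7, 6]
pop() removes 6 → [12, 10, 4, 1, 2, 7]
append data[0]+data[5] = 12+7 = 19 → [12, 10, 4, 1, 2, 7, 19]
append data[-1]+data[-1] = 19+19 = 38 → [12, 10, 4, 1, 2, 7, 19, 38]

[12, 10, 4, 1, 2, 7, 19, 38]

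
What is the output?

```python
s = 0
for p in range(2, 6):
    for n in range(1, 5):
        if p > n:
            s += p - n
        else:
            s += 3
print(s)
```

38

p=2,n=1: 2>1, s = 0+1 = 1
p=2,n=2: not 2>2, s = 1+3 = 4
p=2,n=3: not 2>3, s = 4+3 = 7
p=2,n=4: not 2>4, s = 7+3 = 10
p=3,n=1: 3>1, s = 10+2 = 12
p=3,n=2: 3>2, s = 12+1 = 13
p=3,n=3: not 3>3, s = 13+3 = 16
p=3,n=4: not 3>4, s = 16+3 = 19
p=4,n=1: 4>1, s = 19+3 = 22
p=4,n=2: 4>2, s = 22+2 = 24
p=4,n=3: 4>3, s = 24+1 = 25
p=4,n=4: not 4>4, s = 25+3 = 28
p=5,n=1: 5>1, s = 28+4 = 32
p=5,n=2: 5>2, s = 32+3 = 35
p=5,n=3: 5>3, s = 35+2 = 37
p=5,n=4: 5>4, s = 37+1 = 38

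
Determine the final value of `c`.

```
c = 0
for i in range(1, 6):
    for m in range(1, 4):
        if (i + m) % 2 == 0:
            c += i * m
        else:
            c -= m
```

i=1,m=1: even sum, c = 0+1 = 1
i=1,m=2: odd sum, c = 1-2 = -1
i=1,m=3: even sum, c = (-1)+3 = 2
i=2,m=1: odd sum, c = 2-1 = 1
i=2,m=2: even sum, c = 1+4 = 5
i=2,m=3: odd sum, c = 5-3 = 2
i=3,m=1: even sum, c = 2+3 = 5
i=3,m=2: odd sum, c = 5-2 = 3
i=3,m=3: even sum, c = 3+9 = 12
i=4,m=1: odd sum, c = 12-1 = 11
i=4,m=2: even sum, c = 11+8 = 19
i=4,m=3: odd sum, c = 19-3 = 16
i=5,m=1: even sum, c = 16+5 = 21
i=5,m=2: odd sum, c = 21-2 = 19
i=5,m=3: even sum, c = 19+15 = 34

34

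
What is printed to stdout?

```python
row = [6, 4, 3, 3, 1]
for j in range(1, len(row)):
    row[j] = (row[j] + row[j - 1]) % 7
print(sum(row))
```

j=1: row[1] = (4+6)%7 = 3 → [6, 3, 3, 3, 1]
j=2: row[2] = (3+3)%7 = 6 → [6, 3, 6, 3, 1]
j=3: row[3] = (3+6)%7 = 2 → [6, 3, 6, 2, 1]
j=4: row[4] = (1+2)%7 = 3 → [6, 3, 6, 2, 3]
sum = 20

20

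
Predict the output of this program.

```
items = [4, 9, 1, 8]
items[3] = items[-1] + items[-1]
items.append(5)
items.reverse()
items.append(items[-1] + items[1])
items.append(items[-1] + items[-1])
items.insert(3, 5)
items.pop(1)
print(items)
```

[5, 1, 5, 9, 4, 20, 40]

items[3] = items[-1]+items[-1] = 8+8 = 16 → [4, 9, 1, 16]
append 5 → [4, 9, 1, 16, 5]
reverse → [5, 16, 1, 9, 4]
append items[-1]+items[1] = 4+16 = 20 → [5, 16, 1, 9, 4, 20]
append items[-1]+items[-1] = 20+20 = 40 → [5, 16, 1, 9, 4, 20, 40]
insert 5 at 3 → [5, 16, 1, 5, 9, 4, 20, 40]
pop(1) removes 16 → [5, 1, 5, 9, 4, 20, 40]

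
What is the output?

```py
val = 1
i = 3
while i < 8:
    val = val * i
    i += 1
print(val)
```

i=3: val = 1*3 = 3
i=4: val = 3*4 = 12
i=5: val = 12*5 = 60
i=6: val = 60*6 = 360
i=7: val = 360*7 = 2520

2520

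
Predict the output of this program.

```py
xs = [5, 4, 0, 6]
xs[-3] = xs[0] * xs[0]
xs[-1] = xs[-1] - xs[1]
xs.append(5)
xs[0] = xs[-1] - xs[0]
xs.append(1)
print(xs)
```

[0, 25, 0, -19, 5, 1]

xs[-3] = xs[0]*xs[0] = 5*5 = 25 → [5, 25, 0, 6]
xs[-1] = xs[-1]-xs[1] = 6-25 = -19 → [5, 25, 0, -19]
append 5 → [5, 25, 0, -19, 5]
xs[0] = xs[-1]-xs[0] = 5-5 = 0 → [0, 25, 0, -19, 5]
append 1 → [0, 25, 0, -19, 5, 1]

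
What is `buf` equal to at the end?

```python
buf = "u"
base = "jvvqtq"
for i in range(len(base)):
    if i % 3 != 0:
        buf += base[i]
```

'uvvtq'

i=0: skip
i=1: add 'v' → 'uv'
i=2: add 'v' → 'uvv'
i=3: skip
i=4: add 't' → 'uvvt'
i=5: add 'q' → 'uvvtq'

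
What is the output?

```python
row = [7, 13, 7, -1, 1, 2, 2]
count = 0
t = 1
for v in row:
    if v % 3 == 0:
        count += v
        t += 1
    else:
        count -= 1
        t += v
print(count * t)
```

v=7: not %3==0, count = 0-1 = -1; t=8
v=13: not %3==0, count = (-1)-1 = -2; t=21
v=7: not %3==0, count = (-2)-1 = -3; t=28
v=-1: not %3==0, count = (-3)-1 = -4; t=27
v=1: not %3==0, count = (-4)-1 = -5; t=28
v=2: not %3==0, count = (-5)-1 = -6; t=30
v=2: not %3==0, count = (-6)-1 = -7; t=32
count*t = (-7)*32 = -224

-224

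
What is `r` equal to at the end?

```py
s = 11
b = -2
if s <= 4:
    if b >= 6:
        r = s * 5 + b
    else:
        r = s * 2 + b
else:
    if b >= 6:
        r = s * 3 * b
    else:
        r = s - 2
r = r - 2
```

s=11, b=-2
s <= 4 is False; b >= 6 is False
→ r = s - 2 = 9
r = 9-2 = 7

7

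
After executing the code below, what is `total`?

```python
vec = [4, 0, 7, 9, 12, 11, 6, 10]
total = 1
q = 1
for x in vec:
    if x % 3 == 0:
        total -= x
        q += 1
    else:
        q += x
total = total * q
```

-962

x=4: not %3==0; q=5
x=0: %3==0, total = 1-0 = 1; q=6
x=7: not %3==0; q=13
x=9: %3==0, total = 1-9 = -8; q=14
x=12: %3==0, total = (-8)-12 = -20; q=15
x=11: not %3==0; q=26
x=6: %3==0, total = (-20)-6 = -26; q=27
x=10: not %3==0; q=37
total*q = (-26)*37 = -962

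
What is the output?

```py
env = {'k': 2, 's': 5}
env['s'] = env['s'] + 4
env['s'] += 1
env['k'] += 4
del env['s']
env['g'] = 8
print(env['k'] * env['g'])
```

48

env['s'] = env['s']+4 = 9 → {'k': 2, 's': 9}
env['s'] = 9+1 = 10 → {'k': 2, 's': 10}
env['k'] = 2+4 = 6 → {'k': 6, 's': 10}
del 's' → {'k': 6}
env['g'] = 8 → {'k': 6, 'g': 8}
env['k']*env['g'] = 6*8 = 48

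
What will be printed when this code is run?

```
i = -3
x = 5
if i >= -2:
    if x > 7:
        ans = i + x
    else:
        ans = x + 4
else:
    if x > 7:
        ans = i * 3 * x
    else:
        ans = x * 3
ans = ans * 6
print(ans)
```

i=-3, x=5
i >= -2 is False; x > 7 is False
→ ans = x * 3 = 15
ans = 15*6 = 90

90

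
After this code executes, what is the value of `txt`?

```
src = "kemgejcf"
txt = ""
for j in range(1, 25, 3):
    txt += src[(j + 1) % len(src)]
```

j=1: add src[2]='m' → 'm'
j=4: add src[5]='j' → 'mj'
j=7: add src[0]='k' → 'mjk'
j=10: add src[3]='g' → 'mjkg'
j=13: add src[6]='c' → 'mjkgc'
j=16: add src[1]='e' → 'mjkgce'
j=19: add src[4]='e' → 'mjkgcee'
j=22: add src[7]='f' → 'mjkgceef'

'mjkgceef'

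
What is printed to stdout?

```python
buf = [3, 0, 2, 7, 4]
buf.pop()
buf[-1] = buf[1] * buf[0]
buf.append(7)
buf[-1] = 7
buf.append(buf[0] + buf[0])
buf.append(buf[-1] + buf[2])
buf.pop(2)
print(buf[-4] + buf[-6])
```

pop() removes 4 → [3, 0, 2, 7]
buf[-1] = buf[1]*buf[0] = 0*3 = 0 → [3, 0, 2, 0]
append 7 → [3, 0, 2, 0, 7]
buf[-1] = 7 → [3, 0, 2, 0, 7]
append buf[0]+buf[0] = 3+3 = 6 → [3, 0, 2, 0, 7, 6]
append buf[-1]+buf[2] = 6+2 = 8 → [3, 0, 2, 0, 7, 6, 8]
pop(2) removes 2 → [3, 0, 0, 7, 6, 8]
buf[-4]+buf[-6] = 0+3 = 3

3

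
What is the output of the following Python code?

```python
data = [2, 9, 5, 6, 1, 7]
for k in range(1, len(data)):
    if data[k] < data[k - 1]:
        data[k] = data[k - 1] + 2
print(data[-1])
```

17

k=1: 9>=2, unchanged → [2, 9, 5, 6, 1, 7]
k=2: 5<9, data[2] = 9+2 = 11 → [2, 9, 11, 6, 1, 7]
k=3: 6<11, data[3] = 11+2 = 13 → [2, 9, 11, 13, 1, 7]
k=4: 1<13, data[4] = 13+2 = 15 → [2, 9, 11, 13, 15, 7]
k=5: 7<15, data[5] = 15+2 = 17 → [2, 9, 11, 13, 15, 17]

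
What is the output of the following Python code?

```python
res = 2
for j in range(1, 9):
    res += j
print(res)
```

j=1: res = 2+1 = 3
j=2: res = 3+2 = 5
j=3: res = 5+3 = 8
j=4: res = 8+4 = 12
j=5: res = 12+5 = 17
j=6: res = 17+6 = 23
j=7: res = 23+7 = 30
j=8: res = 30+8 = 38

38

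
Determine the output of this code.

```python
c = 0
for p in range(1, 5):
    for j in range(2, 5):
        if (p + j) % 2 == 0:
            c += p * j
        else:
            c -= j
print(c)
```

p=1,j=2: odd sum, c = 0-2 = -2
p=1,j=3: even sum, c = (-2)+3 = 1
p=1,j=4: odd sum, c = 1-4 = -3
p=2,j=2: even sum, c = (-3)+4 = 1
p=2,j=3: odd sum, c = 1-3 = -2
p=2,j=4: even sum, c = (-2)+8 = 6
p=3,j=2: odd sum, c = 6-2 = 4
p=3,j=3: even sum, c = 4+9 = 13
p=3,j=4: odd sum, c = 13-4 = 9
p=4,j=2: even sum, c = 9+8 = 17
p=4,j=3: odd sum, c = 17-3 = 14
p=4,j=4: even sum, c = 14+16 = 30

30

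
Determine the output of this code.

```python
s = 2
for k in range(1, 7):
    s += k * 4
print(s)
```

k=1: s = 2+1*4 = 6
k=2: s = 6+2*4 = 14
k=3: s = 14+3*4 = 26
k=4: s = 26+4*4 = 42
k=5: s = 42+5*4 = 62
k=6: s = 62+6*4 = 86

86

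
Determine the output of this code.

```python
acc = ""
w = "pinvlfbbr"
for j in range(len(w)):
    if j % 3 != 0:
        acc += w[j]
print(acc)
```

inlfbr

j=0: skip
j=1: add 'i' → 'i'
j=2: add 'n' → 'in'
j=3: skip
j=4: add 'l' → 'inl'
j=5: add 'f' → 'inlf'
j=6: skip
j=7: add 'b' → 'inlfb'
j=8: add 'r' → 'inlfbr'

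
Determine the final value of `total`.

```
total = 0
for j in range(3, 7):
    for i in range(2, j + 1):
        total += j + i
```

116

j=3,i=2: total = 0+5 = 5
j=3,i=3: total = 5+6 = 11
j=4,i=2: total = 11+6 = 17
j=4,i=3: total = 17+7 = 24
j=4,i=4: total = 24+8 = 32
j=5,i=2: total = 32+7 = 39
j=5,i=3: total = 39+8 = 47
j=5,i=4: total = 47+9 = 56
j=5,i=5: total = 56+10 = 66
j=6,i=2: total = 66+8 = 74
j=6,i=3: total = 74+9 = 83
j=6,i=4: total = 83+10 = 93
j=6,i=5: total = 93+11 = 104
j=6,i=6: total = 104+12 = 116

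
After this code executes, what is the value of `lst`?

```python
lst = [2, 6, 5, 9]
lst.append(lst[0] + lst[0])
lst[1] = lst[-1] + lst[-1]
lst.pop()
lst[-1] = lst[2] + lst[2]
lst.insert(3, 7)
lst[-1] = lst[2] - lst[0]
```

[2, 8, 5, 7, 3]

append lst[0]+lst[0] = 2+2 = 4 → [2, 6, 5, 9, 4]
lst[1] = lst[-1]+lst[-1] = 4+4 = 8 → [2, 8, 5, 9, 4]
pop() removes 4 → [2, 8, 5, 9]
lst[-1] = lst[2]+lst[2] = 5+5 = 10 → [2, 8, 5, 10]
insert 7 at 3 → [2, 8, 5, 7, 10]
lst[-1] = lst[2]-lst[0] = 5-2 = 3 → [2, 8, 5, 7, 3]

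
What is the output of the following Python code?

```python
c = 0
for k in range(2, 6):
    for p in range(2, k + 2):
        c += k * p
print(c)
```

193

k=2,p=2: c = 0+4 = 4
k=2,p=3: c = 4+6 = 10
k=3,p=2: c = 10+6 = 16
k=3,p=3: c = 16+9 = 25
k=3,p=4: c = 25+12 = 37
k=4,p=2: c = 37+8 = 45
k=4,p=3: c = 45+12 = 57
k=4,p=4: c = 57+16 = 73
k=4,p=5: c = 73+20 = 93
k=5,p=2: c = 93+10 = 103
k=5,p=3: c = 103+15 = 118
k=5,p=4: c = 118+20 = 138
k=5,p=5: c = 138+25 = 163
k=5,p=6: c = 163+30 = 193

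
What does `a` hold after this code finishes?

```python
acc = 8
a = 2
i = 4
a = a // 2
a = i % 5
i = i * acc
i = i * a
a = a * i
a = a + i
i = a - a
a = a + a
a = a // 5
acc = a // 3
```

256

a = 2//2 = 1
a = 4%5 = 4
i = 4*8 = 32
i = 32*4 = 128
a = 4*128 = 512
a = 512+128 = 640
i = 640-640 = 0
a = 640+640 = 1280
a = 1280//5 = 256
acc = 256//3 = 85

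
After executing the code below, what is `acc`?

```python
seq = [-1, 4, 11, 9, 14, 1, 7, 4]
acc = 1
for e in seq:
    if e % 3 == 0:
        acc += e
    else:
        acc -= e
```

-30

e=-1: not %3==0, acc = 1-(-1) = 2
e=4: not %3==0, acc = 2-4 = -2
e=11: not %3==0, acc = (-2)-11 = -13
e=9: %3==0, acc = (-13)+9 = -4
e=14: not %3==0, acc = (-4)-14 = -18
e=1: not %3==0, acc = (-18)-1 = -19
e=7: not %3==0, acc = (-19)-7 = -26
e=4: not %3==0, acc = (-26)-4 = -30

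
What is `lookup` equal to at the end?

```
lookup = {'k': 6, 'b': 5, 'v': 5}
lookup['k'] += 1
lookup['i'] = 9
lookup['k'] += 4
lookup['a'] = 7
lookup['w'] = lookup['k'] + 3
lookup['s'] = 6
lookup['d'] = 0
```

{'k': 11, 'b': 5, 'v': 5, 'i': 9, 'a': 7, 'w': 14, 's': 6, 'd': 0}

lookup['k'] = 6+1 = 7 → {'k': 7, 'b': 5, 'v': 5}
lookup['i'] = 9 → {'k': 7, 'b': 5, 'v': 5, 'i': 9}
lookup['k'] = 7+4 = 11 → {'k': 11, 'b': 5, 'v': 5, 'i': 9}
lookup['a'] = 7 → {'k': 11, 'b': 5, 'v': 5, 'i': 9, 'a': 7}
lookup['w'] = lookup['k']+3 = 14 → {'k': 11, 'b': 5, 'v': 5, 'i': 9, 'a': 7, 'w': 14}
lookup['s'] = 6 → {'k': 11, 'b': 5, 'v': 5, 'i': 9, 'a': 7, 'w': 14, 's': 6}
lookup['d'] = 0 → {'k': 11, 'b': 5, 'v': 5, 'i': 9, 'a': 7, 'w': 14, 's': 6, 'd': 0}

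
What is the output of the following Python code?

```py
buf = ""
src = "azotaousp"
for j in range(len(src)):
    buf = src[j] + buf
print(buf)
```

j=0: prepend 'a' → 'a'
j=1: prepend 'z' → 'za'
j=2: prepend 'o' → 'oza'
j=3: prepend 't' → 'toza'
j=4: prepend 'a' → 'atoza'
j=5: prepend 'o' → 'oatoza'
j=6: prepend 'u' → 'uoatoza'
j=7: prepend 's' → 'suoatoza'
j=8: prepend 'p' → 'psuoatoza'

psuoatoza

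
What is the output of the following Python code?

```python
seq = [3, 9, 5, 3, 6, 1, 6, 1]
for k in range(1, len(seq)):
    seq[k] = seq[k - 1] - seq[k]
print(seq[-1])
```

k=1: seq[1] = 3-9 = -6 → [3, -6, 5, 3, 6, 1, 6, 1]
k=2: seq[2] = (-6)-5 = -11 → [3, -6, -11, 3, 6, 1, 6, 1]
k=3: seq[3] = (-11)-3 = -14 → [3, -6, -11, -14, 6, 1, 6, 1]
k=4: seq[4] = (-14)-6 = -20 → [3, -6, -11, -14, -20, 1, 6, 1]
k=5: seq[5] = (-20)-1 = -21 → [3, -6, -11, -14, -20, -21, 6, 1]
k=6: seq[6] = (-21)-6 = -27 → [3, -6, -11, -14, -20, -21, -27, 1]
k=7: seq[7] = (-27)-1 = -28 → [3, -6, -11, -14, -20, -21, -27, -28]

-28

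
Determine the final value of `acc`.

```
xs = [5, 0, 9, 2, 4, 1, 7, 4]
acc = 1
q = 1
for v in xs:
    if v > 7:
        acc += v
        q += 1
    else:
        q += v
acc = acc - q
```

-15

v=5: not >7; q=6
v=0: not >7; q=6
v=9: >7, acc = 1+9 = 10; q=7
v=2: not >7; q=9
v=4: not >7; q=13
v=1: not >7; q=14
v=7: not >7; q=21
v=4: not >7; q=25
acc-q = 10-25 = -15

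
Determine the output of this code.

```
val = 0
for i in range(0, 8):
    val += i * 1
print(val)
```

i=0: val = 0+0*1 = 0
i=1: val = 0+1*1 = 1
i=2: val = 1+2*1 = 3
i=3: val = 3+3*1 = 6
i=4: val = 6+4*1 = 10
i=5: val = 10+5*1 = 15
i=6: val = 15+6*1 = 21
i=7: val = 21+7*1 = 28

28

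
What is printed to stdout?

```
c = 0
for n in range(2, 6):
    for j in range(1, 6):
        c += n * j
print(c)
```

210

n=2,j=1: c = 0+2 = 2
n=2,j=2: c = 2+4 = 6
n=2,j=3: c = 6+6 = 12
n=2,j=4: c = 12+8 = 20
n=2,j=5: c = 20+10 = 30
n=3,j=1: c = 30+3 = 33
n=3,j=2: c = 33+6 = 39
n=3,j=3: c = 39+9 = 48
n=3,j=4: c = 48+12 = 60
n=3,j=5: c = 60+15 = 75
n=4,j=1: c = 75+4 = 79
n=4,j=2: c = 79+8 = 87
n=4,j=3: c = 87+12 = 99
n=4,j=4: c = 99+16 = 115
n=4,j=5: c = 115+20 = 135
n=5,j=1: c = 135+5 = 140
n=5,j=2: c = 140+10 = 150
n=5,j=3: c = 150+15 = 165
n=5,j=4: c = 165+20 = 185
n=5,j=5: c = 185+25 = 210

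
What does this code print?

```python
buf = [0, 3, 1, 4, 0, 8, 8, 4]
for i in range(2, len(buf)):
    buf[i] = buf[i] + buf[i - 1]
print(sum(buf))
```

i=2: buf[2] = 1+3 = 4 → [0, 3, 4, 4, 0, 8, 8, 4]
i=3: buf[3] = 4+4 = 8 → [0, 3, 4, 8, 0, 8, 8, 4]
i=4: buf[4] = 0+8 = 8 → [0, 3, 4, 8, 8, 8, 8, 4]
i=5: buf[5] = 8+8 = 16 → [0, 3, 4, 8, 8, 16, 8, 4]
i=6: buf[6] = 8+16 = 24 → [0, 3, 4, 8, 8, 16, 24, 4]
i=7: buf[7] = 4+24 = 28 → [0, 3, 4, 8, 8, 16, 24, 28]
sum = 91

91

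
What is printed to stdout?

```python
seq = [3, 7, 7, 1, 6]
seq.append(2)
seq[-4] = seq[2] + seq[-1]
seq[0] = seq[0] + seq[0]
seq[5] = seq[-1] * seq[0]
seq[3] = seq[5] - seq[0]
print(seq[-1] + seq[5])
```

append 2 → [3, 7, 7, 1, 6, 2]
seq[-4] = seq[2]+seq[-1] = 7+2 = 9 → [3, 7, 9, 1, 6, 2]
seq[0] = seq[0]+seq[0] = 3+3 = 6 → [6, 7, 9, 1, 6, 2]
seq[5] = seq[-1]*seq[0] = 2*6 = 12 → [6, 7, 9, 1, 6, 12]
seq[3] = seq[5]-seq[0] = 12-6 = 6 → [6, 7, 9, 6, 6, 12]
seq[-1]+seq[5] = 12+12 = 24

24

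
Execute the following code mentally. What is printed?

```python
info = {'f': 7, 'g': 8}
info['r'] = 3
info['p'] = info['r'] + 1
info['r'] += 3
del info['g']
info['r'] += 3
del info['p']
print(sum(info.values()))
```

info['r'] = 3 → {'f': 7, 'g': 8, 'r': 3}
info['p'] = info['r']+1 = 4 → {'f': 7, 'g': 8, 'r': 3, 'p': 4}
info['r'] = 3+3 = 6 → {'f': 7, 'g': 8, 'r': 6, 'p': 4}
del 'g' → {'f': 7, 'r': 6, 'p': 4}
info['r'] = 6+3 = 9 → {'f': 7, 'r': 9, 'p': 4}
del 'p' → {'f': 7, 'r': 9}
sum of values = 16

16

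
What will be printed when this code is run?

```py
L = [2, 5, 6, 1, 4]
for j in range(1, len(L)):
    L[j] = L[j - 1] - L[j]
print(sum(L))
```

-34

j=1: L[1] = 2-5 = -3 → [2, -3, 6, 1, 4]
j=2: L[2] = (-3)-6 = -9 → [2, -3, -9, 1, 4]
j=3: L[3] = (-9)-1 = -10 → [2, -3, -9, -10, 4]
j=4: L[4] = (-10)-4 = -14 → [2, -3, -9, -10, -14]
sum = -34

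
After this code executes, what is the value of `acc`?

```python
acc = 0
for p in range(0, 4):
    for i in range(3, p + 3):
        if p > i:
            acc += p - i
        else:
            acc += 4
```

24

p=1,i=3: not 1>3, acc = 0+4 = 4
p=2,i=3: not 2>3, acc = 4+4 = 8
p=2,i=4: not 2>4, acc = 8+4 = 12
p=3,i=3: not 3>3, acc = 12+4 = 16
p=3,i=4: not 3>4, acc = 16+4 = 20
p=3,i=5: not 3>5, acc = 20+4 = 24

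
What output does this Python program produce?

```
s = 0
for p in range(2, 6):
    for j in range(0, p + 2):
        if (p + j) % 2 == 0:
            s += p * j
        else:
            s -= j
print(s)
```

p=2,j=0: even sum, s = 0+0 = 0
p=2,j=1: odd sum, s = 0-1 = -1
p=2,j=2: even sum, s = (-1)+4 = 3
p=2,j=3: odd sum, s = 3-3 = 0
p=3,j=0: odd sum, s = 0-0 = 0
p=3,j=1: even sum, s = 0+3 = 3
p=3,j=2: odd sum, s = 3-2 = 1
p=3,j=3: even sum, s = 1+9 = 10
p=3,j=4: odd sum, s = 10-4 = 6
p=4,j=0: even sum, s = 6+0 = 6
p=4,j=1: odd sum, s = 6-1 = 5
p=4,j=2: even sum, s = 5+8 = 13
p=4,j=3: odd sum, s = 13-3 = 10
p=4,j=4: even sum, s = 10+16 = 26
p=4,j=5: odd sum, s = 26-5 = 21
p=5,j=0: odd sum, s = 21-0 = 21
p=5,j=1: even sum, s = 21+5 = 26
p=5,j=2: odd sum, s = 26-2 = 24
p=5,j=3: even sum, s = 24+15 = 39
p=5,j=4: odd sum, s = 39-4 = 35
p=5,j=5: even sum, s = 35+25 = 60
p=5,j=6: odd sum, s = 60-6 = 54

54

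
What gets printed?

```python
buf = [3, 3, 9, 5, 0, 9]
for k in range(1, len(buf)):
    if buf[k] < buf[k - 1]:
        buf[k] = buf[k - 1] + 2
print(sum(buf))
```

54

k=1: 3>=3, unchanged → [3, 3, 9, 5, 0, 9]
k=2: 9>=3, unchanged → [3, 3, 9, 5, 0, 9]
k=3: 5<9, buf[3] = 9+2 = 11 → [3, 3, 9, 11, 0, 9]
k=4: 0<11, buf[4] = 11+2 = 13 → [3, 3, 9, 11, 13, 9]
k=5: 9<13, buf[5] = 13+2 = 15 → [3, 3, 9, 11, 13, 15]
sum = 54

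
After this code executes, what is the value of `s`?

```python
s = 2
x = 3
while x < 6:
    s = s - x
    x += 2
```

-6

x=3: s = 2-3 = -1
x=5: s = (-1)-5 = -6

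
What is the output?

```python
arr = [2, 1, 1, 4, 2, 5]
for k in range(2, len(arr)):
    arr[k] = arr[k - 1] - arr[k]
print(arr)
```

k=2: arr[2] = 1-1 = 0 → [2, 1, 0, 4, 2, 5]
k=3: arr[3] = 0-4 = -4 → [2, 1, 0, -4, 2, 5]
k=4: arr[4] = (-4)-2 = -6 → [2, 1, 0, -4, -6, 5]
k=5: arr[5] = (-6)-5 = -11 → [2, 1, 0, -4, -6, -11]

[2, 1, 0, -4, -6, -11]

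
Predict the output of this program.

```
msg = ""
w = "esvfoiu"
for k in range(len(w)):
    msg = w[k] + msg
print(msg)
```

uiofvse

k=0: prepend 'e' → 'e'
k=1: prepend 's' → 'se'
k=2: prepend 'v' → 'vse'
k=3: prepend 'f' → 'fvse'
k=4: prepend 'o' → 'ofvse'
k=5: prepend 'i' → 'iofvse'
k=6: prepend 'u' → 'uiofvse'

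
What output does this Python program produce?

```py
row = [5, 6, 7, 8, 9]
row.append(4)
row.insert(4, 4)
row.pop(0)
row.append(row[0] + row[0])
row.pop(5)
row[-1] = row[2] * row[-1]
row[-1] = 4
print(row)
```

append 4 → [5, 6, 7, 8, 9, 4]
insert 4 at 4 → [5, 6, 7, 8, 4, 9, 4]
pop(0) removes 5 → [6, 7, 8, 4, 9, 4]
append row[0]+row[0] = 6+6 = 12 → [6, 7, 8, 4, 9, 4, 12]
pop(5) removes 4 → [6, 7, 8, 4, 9, 12]
row[-1] = row[2]*row[-1] = 8*12 = 96 → [6, 7, 8, 4, 9, 96]
row[-1] = 4 → [6, 7, 8, 4, 9, 4]

[6, 7, 8, 4, 9, 4]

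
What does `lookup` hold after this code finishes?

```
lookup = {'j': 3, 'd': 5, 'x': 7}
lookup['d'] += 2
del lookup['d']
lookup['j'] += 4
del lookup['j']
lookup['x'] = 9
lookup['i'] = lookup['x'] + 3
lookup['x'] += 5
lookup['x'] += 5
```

{'x': 19, 'i': 12}

lookup['d'] = 5+2 = 7 → {'j': 3, 'd': 7, 'x': 7}
del 'd' → {'j': 3, 'x': 7}
lookup['j'] = 3+4 = 7 → {'j': 7, 'x': 7}
del 'j' → {'x': 7}
lookup['x'] = 9 → {'x': 9}
lookup['i'] = lookup['x']+3 = 12 → {'x': 9, 'i': 12}
lookup['x'] = 9+5 = 14 → {'x': 14, 'i': 12}
lookup['x'] = 14+5 = 19 → {'x': 19, 'i': 12}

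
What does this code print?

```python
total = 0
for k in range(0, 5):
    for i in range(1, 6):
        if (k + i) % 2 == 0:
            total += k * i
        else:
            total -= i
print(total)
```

k=0,i=1: odd sum, total = 0-1 = -1
k=0,i=2: even sum, total = (-1)+0 = -1
k=0,i=3: odd sum, total = (-1)-3 = -4
k=0,i=4: even sum, total = (-4)+0 = -4
k=0,i=5: odd sum, total = (-4)-5 = -9
k=1,i=1: even sum, total = (-9)+1 = -8
k=1,i=2: odd sum, total = (-8)-2 = -10
k=1,i=3: even sum, total = (-10)+3 = -7
k=1,i=4: odd sum, total = (-7)-4 = -11
k=1,i=5: even sum, total = (-11)+5 = -6
k=2,i=1: odd sum, total = (-6)-1 = -7
k=2,i=2: even sum, total = (-7)+4 = -3
k=2,i=3: odd sum, total = (-3)-3 = -6
k=2,i=4: even sum, total = (-6)+8 = 2
k=2,i=5: odd sum, total = 2-5 = -3
k=3,i=1: even sum, total = (-3)+3 = 0
k=3,i=2: odd sum, total = 0-2 = -2
k=3,i=3: even sum, total = (-2)+9 = 7
k=3,i=4: odd sum, total = 7-4 = 3
k=3,i=5: even sum, total = 3+15 = 18
k=4,i=1: odd sum, total = 18-1 = 17
k=4,i=2: even sum, total = 17+8 = 25
k=4,i=3: odd sum, total = 25-3 = 22
k=4,i=4: even sum, total = 22+16 = 38
k=4,i=5: odd sum, total = 38-5 = 33

33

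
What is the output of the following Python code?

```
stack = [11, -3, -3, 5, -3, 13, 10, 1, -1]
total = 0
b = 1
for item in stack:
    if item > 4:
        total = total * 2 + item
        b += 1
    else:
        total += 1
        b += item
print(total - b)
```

item=11: >4, total = 0*2+11 = 11; b=2
item=-3: not >4, total = 11+1 = 12; b=-1
item=-3: not >4, total = 12+1 = 13; b=-4
item=5: >4, total = 13*2+5 = 31; b=-3
item=-3: not >4, total = 31+1 = 32; b=-6
item=13: >4, total = 32*2+13 = 77; b=-5
item=10: >4, total = 77*2+10 = 164; b=-4
item=1: not >4, total = 164+1 = 165; b=-3
item=-1: not >4, total = 165+1 = 166; b=-4
total-b = 166-(-4) = 170

170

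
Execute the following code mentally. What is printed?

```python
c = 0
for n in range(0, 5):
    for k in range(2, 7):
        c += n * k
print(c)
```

200

n=0,k=2: c = 0+0 = 0
n=0,k=3: c = 0+0 = 0
n=0,k=4: c = 0+0 = 0
n=0,k=5: c = 0+0 = 0
n=0,k=6: c = 0+0 = 0
n=1,k=2: c = 0+2 = 2
n=1,k=3: c = 2+3 = 5
n=1,k=4: c = 5+4 = 9
n=1,k=5: c = 9+5 = 14
n=1,k=6: c = 14+6 = 20
n=2,k=2: c = 20+4 = 24
n=2,k=3: c = 24+6 = 30
n=2,k=4: c = 30+8 = 38
n=2,k=5: c = 38+10 = 48
n=2,k=6: c = 48+12 = 60
n=3,k=2: c = 60+6 = 66
n=3,k=3: c = 66+9 = 75
n=3,k=4: c = 75+12 = 87
n=3,k=5: c = 87+15 = 102
n=3,k=6: c = 102+18 = 120
n=4,k=2: c = 120+8 = 128
n=4,k=3: c = 128+12 = 140
n=4,k=4: c = 140+16 = 156
n=4,k=5: c = 156+20 = 176
n=4,k=6: c = 176+24 = 200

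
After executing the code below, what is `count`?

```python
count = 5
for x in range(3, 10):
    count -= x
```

x=3: count = 5-3 = 2
x=4: count = 2-4 = -2
x=5: count = (-2)-5 = -7
x=6: count = (-7)-6 = -13
x=7: count = (-13)-7 = -20
x=8: count = (-20)-8 = -28
x=9: count = (-28)-9 = -37

-37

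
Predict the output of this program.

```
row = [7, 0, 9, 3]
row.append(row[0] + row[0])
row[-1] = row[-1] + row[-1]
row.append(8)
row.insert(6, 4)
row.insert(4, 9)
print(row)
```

[7, 0, 9, 3, 9, 28, 8, 4]

append row[0]+row[0] = 7+7 = 14 → [7, 0, 9, 3, 14]
row[-1] = row[-1]+row[-1] = 14+14 = 28 → [7, 0, 9, 3, 28]
append 8 → [7, 0, 9, 3, 28, 8]
insert 4 at 6 → [7, 0, 9, 3, 28, 8, 4]
insert 9 at 4 → [7, 0, 9, 3, 9, 28, 8, 4]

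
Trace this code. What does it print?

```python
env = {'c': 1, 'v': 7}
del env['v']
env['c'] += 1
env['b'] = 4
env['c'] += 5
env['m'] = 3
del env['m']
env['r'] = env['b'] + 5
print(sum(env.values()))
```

del 'v' → {'c': 1}
env['c'] = 1+1 = 2 → {'c': 2}
env['b'] = 4 → {'c': 2, 'b': 4}
env['c'] = 2+5 = 7 → {'c': 7, 'b': 4}
env['m'] = 3 → {'c': 7, 'b': 4, 'm': 3}
del 'm' → {'c': 7, 'b': 4}
env['r'] = env['b']+5 = 9 → {'c': 7, 'b': 4, 'r': 9}
sum of values = 20

20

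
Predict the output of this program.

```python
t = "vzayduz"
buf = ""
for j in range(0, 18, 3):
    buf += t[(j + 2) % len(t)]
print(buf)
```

auzdvy

j=0: add t[2]='a' → 'a'
j=3: add t[5]='u' → 'au'
j=6: add t[1]='z' → 'auz'
j=9: add t[4]='d' → 'auzd'
j=12: add t[0]='v' → 'auzdv'
j=15: add t[3]='y' → 'auzdvy'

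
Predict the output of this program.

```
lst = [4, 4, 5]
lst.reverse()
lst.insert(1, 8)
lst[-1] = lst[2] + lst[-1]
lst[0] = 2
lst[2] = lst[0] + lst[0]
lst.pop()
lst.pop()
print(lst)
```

[2, 8]

reverse → [5, 4, 4]
insert 8 at 1 → [5, 8, 4, 4]
lst[-1] = lst[2]+lst[-1] = 4+4 = 8 → [5, 8, 4, 8]
lst[0] = 2 → [2, 8, 4, 8]
lst[2] = lst[0]+lst[0] = 2+2 = 4 → [2, 8, 4, 8]
pop() removes 8 → [2, 8, 4]
pop() removes 4 → [2, 8]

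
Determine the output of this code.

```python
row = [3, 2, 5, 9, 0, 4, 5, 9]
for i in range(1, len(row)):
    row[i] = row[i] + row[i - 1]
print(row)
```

[3, 5, 10, 19, 19, 23, 28, 37]

i=1: row[1] = 2+3 = 5 → [3, 5, 5, 9, 0, 4, 5, 9]
i=2: row[2] = 5+5 = 10 → [3, 5, 10, 9, 0, 4, 5, 9]
i=3: row[3] = 9+10 = 19 → [3, 5, 10, 19, 0, 4, 5, 9]
i=4: row[4] = 0+19 = 19 → [3, 5, 10, 19, 19, 4, 5, 9]
i=5: row[5] = 4+19 = 23 → [3, 5, 10, 19, 19, 23, 5, 9]
i=6: row[6] = 5+23 = 28 → [3, 5, 10, 19, 19, 23, 28, 9]
i=7: row[7] = 9+28 = 37 → [3, 5, 10, 19, 19, 23, 28, 37]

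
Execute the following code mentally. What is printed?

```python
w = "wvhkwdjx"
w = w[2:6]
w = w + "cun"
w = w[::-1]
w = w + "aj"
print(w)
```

slice [2:6] → 'hkwd'
+ 'cun' → 'hkwdcun'
reverse → 'nucdwkh'
+ 'aj' → 'nucdwkhaj'

nucdwkhaj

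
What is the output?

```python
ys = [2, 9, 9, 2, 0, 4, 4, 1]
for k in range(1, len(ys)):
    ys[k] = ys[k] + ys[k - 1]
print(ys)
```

k=1: ys[1] = 9+2 = 11 → [2, 11, 9, 2, 0, 4, 4, 1]
k=2: ys[2] = 9+11 = 20 → [2, 11, 20, 2, 0, 4, 4, 1]
k=3: ys[3] = 2+20 = 22 → [2, 11, 20, 22, 0, 4, 4, 1]
k=4: ys[4] = 0+22 = 22 → [2, 11, 20, 22, 22, 4, 4, 1]
k=5: ys[5] = 4+22 = 26 → [2, 11, 20, 22, 22, 26, 4, 1]
k=6: ys[6] = 4+26 = 30 → [2, 11, 20, 22, 22, 26, 30, 1]
k=7: ys[7] = 1+30 = 31 → [2, 11, 20, 22, 22, 26, 30, 31]

[2, 11, 20, 22, 22, 26, 30, 31]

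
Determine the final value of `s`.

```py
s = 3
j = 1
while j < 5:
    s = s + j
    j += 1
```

j=1: s = 3+1 = 4
j=2: s = 4+2 = 6
j=3: s = 6+3 = 9
j=4: s = 9+4 = 13

13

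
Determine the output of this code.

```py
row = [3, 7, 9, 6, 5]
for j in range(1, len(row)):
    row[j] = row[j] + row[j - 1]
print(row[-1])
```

j=1: row[1] = 7+3 = 10 → [3, 10, 9, 6, 5]
j=2: row[2] = 9+10 = 19 → [3, 10, 19, 6, 5]
j=3: row[3] = 6+19 = 25 → [3, 10, 19, 25, 5]
j=4: row[4] = 5+25 = 30 → [3, 10, 19, 25, 30]

30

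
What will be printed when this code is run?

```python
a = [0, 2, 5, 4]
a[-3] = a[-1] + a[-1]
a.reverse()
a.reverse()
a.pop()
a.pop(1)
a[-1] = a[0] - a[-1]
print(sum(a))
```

-5

a[-3] = a[-1]+a[-1] = 4+4 = 8 → [0, 8, 5, 4]
reverse → [4, 5, 8, 0]
reverse → [0, 8, 5, 4]
pop() removes 4 → [0, 8, 5]
pop(1) removes 8 → [0, 5]
a[-1] = a[0]-a[-1] = 0-5 = -5 → [0, -5]
sum = -5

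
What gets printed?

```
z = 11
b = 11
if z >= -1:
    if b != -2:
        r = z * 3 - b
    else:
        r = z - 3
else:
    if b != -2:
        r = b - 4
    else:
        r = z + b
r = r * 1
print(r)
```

z=11, b=11
z >= -1 is True; b != -2 is True
→ r = z * 3 - b = 22
r = 22*1 = 22

22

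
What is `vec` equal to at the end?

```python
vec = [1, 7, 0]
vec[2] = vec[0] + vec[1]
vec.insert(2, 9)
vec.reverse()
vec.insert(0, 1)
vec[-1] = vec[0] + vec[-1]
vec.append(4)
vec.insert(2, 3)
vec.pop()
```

[1, 8, 3, 9, 7, 2]

vec[2] = vec[0]+vec[1] = 1+7 = 8 → [1, 7, 8]
insert 9 at 2 → [1, 7, 9, 8]
reverse → [8, 9, 7, 1]
insert 1 at 0 → [1, 8, 9, 7, 1]
vec[-1] = vec[0]+vec[-1] = 1+1 = 2 → [1, 8, 9, 7, 2]
append 4 → [1, 8, 9, 7, 2, 4]
insert 3 at 2 → [1, 8, 3, 9, 7, 2, 4]
pop() removes 4 → [1, 8, 3, 9, 7, 2]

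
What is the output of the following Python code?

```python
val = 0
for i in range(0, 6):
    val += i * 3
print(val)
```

i=0: val = 0+0*3 = 0
i=1: val = 0+1*3 = 3
i=2: val = 3+2*3 = 9
i=3: val = 9+3*3 = 18
i=4: val = 18+4*3 = 30
i=5: val = 30+5*3 = 45

45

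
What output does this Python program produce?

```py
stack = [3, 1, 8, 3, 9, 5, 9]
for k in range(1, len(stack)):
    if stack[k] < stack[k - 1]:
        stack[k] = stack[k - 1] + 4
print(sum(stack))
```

90

k=1: 1<3, stack[1] = 3+4 = 7 → [3, 7, 8, 3, 9, 5, 9]
k=2: 8>=7, unchanged → [3, 7, 8, 3, 9, 5, 9]
k=3: 3<8, stack[3] = 8+4 = 12 → [3, 7, 8, 12, 9, 5, 9]
k=4: 9<12, stack[4] = 12+4 = 16 → [3, 7, 8, 12, 16, 5, 9]
k=5: 5<16, stack[5] = 16+4 = 20 → [3, 7, 8, 12, 16, 20, 9]
k=6: 9<20, stack[6] = 20+4 = 24 → [3, 7, 8, 12, 16, 20, 24]
sum = 90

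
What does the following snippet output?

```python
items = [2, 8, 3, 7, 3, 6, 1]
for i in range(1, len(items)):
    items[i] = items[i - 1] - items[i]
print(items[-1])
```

i=1: items[1] = 2-8 = -6 → [2, -6, 3, 7, 3, 6, 1]
i=2: items[2] = (-6)-3 = -9 → [2, -6, -9, 7, 3, 6, 1]
i=3: items[3] = (-9)-7 = -16 → [2, -6, -9, -16, 3, 6, 1]
i=4: items[4] = (-16)-3 = -19 → [2, -6, -9, -16, -19, 6, 1]
i=5: items[5] = (-19)-6 = -25 → [2, -6, -9, -16, -19, -25, 1]
i=6: items[6] = (-25)-1 = -26 → [2, -6, -9, -16, -19, -25, -26]

-26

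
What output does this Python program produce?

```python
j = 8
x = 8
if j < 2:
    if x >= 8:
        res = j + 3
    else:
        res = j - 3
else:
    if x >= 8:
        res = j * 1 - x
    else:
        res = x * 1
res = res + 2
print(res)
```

2

j=8, x=8
j < 2 is False; x >= 8 is True
→ res = j * 1 - x = 0
res = 0+2 = 2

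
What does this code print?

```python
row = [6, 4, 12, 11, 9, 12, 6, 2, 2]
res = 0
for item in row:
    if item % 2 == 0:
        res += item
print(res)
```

item=6: even, res = 0+6 = 6
item=4: even, res = 6+4 = 10
item=12: even, res = 10+12 = 22
item=11: not even
item=9: not even
item=12: even, res = 22+12 = 34
item=6: even, res = 34+6 = 40
item=2: even, res = 40+2 = 42
item=2: even, res = 42+2 = 44

44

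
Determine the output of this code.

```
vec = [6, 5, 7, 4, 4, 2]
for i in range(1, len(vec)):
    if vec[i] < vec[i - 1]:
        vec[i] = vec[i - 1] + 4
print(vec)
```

i=1: 5<6, vec[1] = 6+4 = 10 → [6, 10, 7, 4, 4, 2]
i=2: 7<10, vec[2] = 10+4 = 14 → [6, 10, 14, 4, 4, 2]
i=3: 4<14, vec[3] = 14+4 = 18 → [6, 10, 14, 18, 4, 2]
i=4: 4<18, vec[4] = 18+4 = 22 → [6, 10, 14, 18, 22, 2]
i=5: 2<22, vec[5] = 22+4 = 26 → [6, 10, 14, 18, 22, 26]

[6, 10, 14, 18, 22, 26]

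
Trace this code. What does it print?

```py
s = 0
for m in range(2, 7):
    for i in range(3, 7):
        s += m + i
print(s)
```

m=2,i=3: s = 0+5 = 5
m=2,i=4: s = 5+6 = 11
m=2,i=5: s = 11+7 = 18
m=2,i=6: s = 18+8 = 26
m=3,i=3: s = 26+6 = 32
m=3,i=4: s = 32+7 = 39
m=3,i=5: s = 39+8 = 47
m=3,i=6: s = 47+9 = 56
m=4,i=3: s = 56+7 = 63
m=4,i=4: s = 63+8 = 71
m=4,i=5: s = 71+9 = 80
m=4,i=6: s = 80+10 = 90
m=5,i=3: s = 90+8 = 98
m=5,i=4: s = 98+9 = 107
m=5,i=5: s = 107+10 = 117
m=5,i=6: s = 117+11 = 128
m=6,i=3: s = 128+9 = 137
m=6,i=4: s = 137+10 = 147
m=6,i=5: s = 147+11 = 158
m=6,i=6: s = 158+12 = 170

170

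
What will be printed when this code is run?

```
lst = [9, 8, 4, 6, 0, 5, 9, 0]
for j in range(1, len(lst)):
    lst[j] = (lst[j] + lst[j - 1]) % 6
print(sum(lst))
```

35

j=1: lst[1] = (8+9)%6 = 5 → [9, 5, 4, 6, 0, 5, 9, 0]
j=2: lst[2] = (4+5)%6 = 3 → [9, 5, 3, 6, 0, 5, 9, 0]
j=3: lst[3] = (6+3)%6 = 3 → [9, 5, 3, 3, 0, 5, 9, 0]
j=4: lst[4] = (0+3)%6 = 3 → [9, 5, 3, 3, 3, 5, 9, 0]
j=5: lst[5] = (5+3)%6 = 2 → [9, 5, 3, 3, 3, 2, 9, 0]
j=6: lst[6] = (9+2)%6 = 5 → [9, 5, 3, 3, 3, 2, 5, 0]
j=7: lst[7] = (0+5)%6 = 5 → [9, 5, 3, 3, 3, 2, 5, 5]
sum = 35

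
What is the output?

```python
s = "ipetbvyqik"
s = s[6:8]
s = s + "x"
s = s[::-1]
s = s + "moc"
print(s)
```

xqymoc

slice [6:8] → 'yq'
+ 'x' → 'yqx'
reverse → 'xqy'
+ 'moc' → 'xqymoc'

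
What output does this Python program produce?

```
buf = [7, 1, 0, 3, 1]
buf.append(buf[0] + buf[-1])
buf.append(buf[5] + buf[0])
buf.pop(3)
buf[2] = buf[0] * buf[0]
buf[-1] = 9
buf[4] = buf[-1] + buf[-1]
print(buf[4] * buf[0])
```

append buf[0]+buf[-1] = 7+1 = 8 → [7, 1, 0, 3, 1, 8]
append buf[5]+buf[0] = 8+7 = 15 → [7, 1, 0, 3, 1, 8, 15]
pop(3) removes 3 → [7, 1, 0, 1, 8, 15]
buf[2] = buf[0]*buf[0] = 7*7 = 49 → [7, 1, 49, 1, 8, 15]
buf[-1] = 9 → [7, 1, 49, 1, 8, 9]
buf[4] = buf[-1]+buf[-1] = 9+9 = 18 → [7, 1, 49, 1, 18, 9]
buf[4]*buf[0] = 18*7 = 126

126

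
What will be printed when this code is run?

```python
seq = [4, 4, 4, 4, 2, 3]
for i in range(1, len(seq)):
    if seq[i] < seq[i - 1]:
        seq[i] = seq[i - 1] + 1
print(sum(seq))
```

27

i=1: 4>=4, unchanged → [4, 4, 4, 4, 2, 3]
i=2: 4>=4, unchanged → [4, 4, 4, 4, 2, 3]
i=3: 4>=4, unchanged → [4, 4, 4, 4, 2, 3]
i=4: 2<4, seq[4] = 4+1 = 5 → [4, 4, 4, 4, 5, 3]
i=5: 3<5, seq[5] = 5+1 = 6 → [4, 4, 4, 4, 5, 6]
sum = 27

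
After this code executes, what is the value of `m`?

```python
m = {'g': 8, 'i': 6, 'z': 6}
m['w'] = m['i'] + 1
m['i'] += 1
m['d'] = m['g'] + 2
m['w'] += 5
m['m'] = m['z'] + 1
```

{'g': 8, 'i': 7, 'z': 6, 'w': 12, 'd': 10, 'm': 7}

m['w'] = m['i']+1 = 7 → {'g': 8, 'i': 6, 'z': 6, 'w': 7}
m['i'] = 6+1 = 7 → {'g': 8, 'i': 7, 'z': 6, 'w': 7}
m['d'] = m['g']+2 = 10 → {'g': 8, 'i': 7, 'z': 6, 'w': 7, 'd': 10}
m['w'] = 7+5 = 12 → {'g': 8, 'i': 7, 'z': 6, 'w': 12, 'd': 10}
m['m'] = m['z']+1 = 7 → {'g': 8, 'i': 7, 'z': 6, 'w': 12, 'd': 10, 'm': 7}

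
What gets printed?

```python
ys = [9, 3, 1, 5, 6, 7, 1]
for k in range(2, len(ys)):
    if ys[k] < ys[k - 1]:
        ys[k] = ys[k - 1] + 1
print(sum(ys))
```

k=2: 1<3, ys[2] = 3+1 = 4 → [9, 3, 4, 5, 6, 7, 1]
k=3: 5>=4, unchanged → [9, 3, 4, 5, 6, 7, 1]
k=4: 6>=5, unchanged → [9, 3, 4, 5, 6, 7, 1]
k=5: 7>=6, unchanged → [9, 3, 4, 5, 6, 7, 1]
k=6: 1<7, ys[6] = 7+1 = 8 → [9, 3, 4, 5, 6, 7, 8]
sum = 42

42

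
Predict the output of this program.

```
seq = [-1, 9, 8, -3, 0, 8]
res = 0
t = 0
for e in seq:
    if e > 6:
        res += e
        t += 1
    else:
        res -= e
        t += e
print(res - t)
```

e=-1: not >6, res = 0-(-1) = 1; t=-1
e=9: >6, res = 1+9 = 10; t=0
e=8: >6, res = 10+8 = 18; t=1
e=-3: not >6, res = 18-(-3) = 21; t=-2
e=0: not >6, res = 21-0 = 21; t=-2
e=8: >6, res = 21+8 = 29; t=-1
res-t = 29-(-1) = 30

30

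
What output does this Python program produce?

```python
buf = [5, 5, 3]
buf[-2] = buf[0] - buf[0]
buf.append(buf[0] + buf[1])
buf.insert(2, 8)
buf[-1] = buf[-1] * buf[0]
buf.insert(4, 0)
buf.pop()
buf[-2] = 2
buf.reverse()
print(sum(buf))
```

buf[-2] = buf[0]-buf[0] = 5-5 = 0 → [5, 0, 3]
append buf[0]+buf[1] = 5+0 = 5 → [5, 0, 3, 5]
insert 8 at 2 → [5, 0, 8, 3, 5]
buf[-1] = buf[-1]*buf[0] = 5*5 = 25 → [5, 0, 8, 3, 25]
insert 0 at 4 → [5, 0, 8, 3, 0, 25]
pop() removes 25 → [5, 0, 8, 3, 0]
buf[-2] = 2 → [5, 0, 8, 2, 0]
reverse → [0, 2, 8, 0, 5]
sum = 15

15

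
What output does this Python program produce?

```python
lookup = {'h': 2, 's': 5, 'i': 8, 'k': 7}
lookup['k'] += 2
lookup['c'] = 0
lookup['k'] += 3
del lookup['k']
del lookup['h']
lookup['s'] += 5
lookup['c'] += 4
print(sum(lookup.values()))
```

lookup['k'] = 7+2 = 9 → {'h': 2, 's': 5, 'i': 8, 'k': 9}
lookup['c'] = 0 → {'h': 2, 's': 5, 'i': 8, 'k': 9, 'c': 0}
lookup['k'] = 9+3 = 12 → {'h': 2, 's': 5, 'i': 8, 'k': 12, 'c': 0}
del 'k' → {'h': 2, 's': 5, 'i': 8, 'c': 0}
del 'h' → {'s': 5, 'i': 8, 'c': 0}
lookup['s'] = 5+5 = 10 → {'s': 10, 'i': 8, 'c': 0}
lookup['c'] = 0+4 = 4 → {'s': 10, 'i': 8, 'c': 4}
sum of values = 22

22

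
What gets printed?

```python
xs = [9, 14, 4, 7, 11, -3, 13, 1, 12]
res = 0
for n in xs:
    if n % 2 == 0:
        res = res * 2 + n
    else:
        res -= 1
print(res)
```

58

n=9: not even, res = 0-1 = -1
n=14: even, res = (-1)*2+14 = 12
n=4: even, res = 12*2+4 = 28
n=7: not even, res = 28-1 = 27
n=11: not even, res = 27-1 = 26
n=-3: not even, res = 26-1 = 25
n=13: not even, res = 25-1 = 24
n=1: not even, res = 24-1 = 23
n=12: even, res = 23*2+12 = 58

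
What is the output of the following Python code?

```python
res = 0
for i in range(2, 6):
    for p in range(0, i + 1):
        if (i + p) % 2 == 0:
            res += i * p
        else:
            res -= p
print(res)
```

i=2,p=0: even sum, res = 0+0 = 0
i=2,p=1: odd sum, res = 0-1 = -1
i=2,p=2: even sum, res = (-1)+4 = 3
i=3,p=0: odd sum, res = 3-0 = 3
i=3,p=1: even sum, res = 3+3 = 6
i=3,p=2: odd sum, res = 6-2 = 4
i=3,p=3: even sum, res = 4+9 = 13
i=4,p=0: even sum, res = 13+0 = 13
i=4,p=1: odd sum, res = 13-1 = 12
i=4,p=2: even sum, res = 12+8 = 20
i=4,p=3: odd sum, res = 20-3 = 17
i=4,p=4: even sum, res = 17+16 = 33
i=5,p=0: odd sum, res = 33-0 = 33
i=5,p=1: even sum, res = 33+5 = 38
i=5,p=2: odd sum, res = 38-2 = 36
i=5,p=3: even sum, res = 36+15 = 51
i=5,p=4: odd sum, res = 51-4 = 47
i=5,p=5: even sum, res = 47+25 = 72

72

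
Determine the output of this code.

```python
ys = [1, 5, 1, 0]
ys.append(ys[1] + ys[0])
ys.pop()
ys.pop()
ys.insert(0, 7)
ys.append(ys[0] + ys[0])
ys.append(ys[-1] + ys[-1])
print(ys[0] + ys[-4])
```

12

append ys[1]+ys[0] = 5+1 = 6 → [1, 5, 1, 0, 6]
pop() removes 6 → [1, 5, 1, 0]
pop() removes 0 → [1, 5, 1]
insert 7 at 0 → [7, 1, 5, 1]
append ys[0]+ys[0] = 7+7 = 14 → [7, 1, 5, 1, 14]
append ys[-1]+ys[-1] = 14+14 = 28 → [7, 1, 5, 1, 14, 28]
ys[0]+ys[-4] = 7+5 = 12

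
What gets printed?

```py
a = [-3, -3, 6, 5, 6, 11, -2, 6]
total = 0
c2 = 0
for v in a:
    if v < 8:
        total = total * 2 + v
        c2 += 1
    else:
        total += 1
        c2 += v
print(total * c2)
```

v=-3: <8, total = 0*2+(-3) = -3; c2=1
v=-3: <8, total = (-3)*2+(-3) = -9; c2=2
v=6: <8, total = (-9)*2+6 = -12; c2=3
v=5: <8, total = (-12)*2+5 = -19; c2=4
v=6: <8, total = (-19)*2+6 = -32; c2=5
v=11: not <8, total = (-32)+1 = -31; c2=16
v=-2: <8, total = (-31)*2+(-2) = -64; c2=17
v=6: <8, total = (-64)*2+6 = -122; c2=18
total*c2 = (-122)*18 = -2196

-2196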